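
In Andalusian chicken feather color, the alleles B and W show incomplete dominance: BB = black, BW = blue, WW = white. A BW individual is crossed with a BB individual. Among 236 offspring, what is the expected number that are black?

Punnett square for BW × BB:
Offspring genotypes: 2 BB, 2 BW
Phenotype counts: 2 black, 2 blue
black: 2 out of 4 → fraction 1/2
Expected count = 1/2 × 236 = 118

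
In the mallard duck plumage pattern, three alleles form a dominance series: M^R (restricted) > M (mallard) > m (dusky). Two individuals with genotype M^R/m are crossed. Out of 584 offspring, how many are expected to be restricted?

Cross: M^R/m × M^R/m
Allele dominance: M^R > M > m
Offspring genotypes: 1 M^R/M^R, 2 M^R/m, 1 m/m
Phenotype counts: 3 restricted, 1 dusky
restricted: 3 out of 4 → fraction 3/4
Expected count = 3/4 × 584 = 438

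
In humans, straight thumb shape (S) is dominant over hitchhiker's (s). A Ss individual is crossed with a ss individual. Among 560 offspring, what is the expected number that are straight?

Punnett square for Ss × ss:
Offspring genotypes: 2 Ss, 2 ss
straight: 2, hitchhiker's: 2
straight: 2 out of 4 → fraction 1/2
Expected count = 1/2 × 560 = 280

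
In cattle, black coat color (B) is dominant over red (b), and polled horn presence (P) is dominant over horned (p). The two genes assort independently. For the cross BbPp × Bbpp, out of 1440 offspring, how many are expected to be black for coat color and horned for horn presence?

Dihybrid cross BbPp × Bbpp — consider each gene separately:
coat color: Bb × Bb → 1 BB, 2 Bb, 1 bb → 3 B_ : 1 bb (out of 4)
horn presence: Pp × pp → 2 Pp, 2 pp → 2 P_ : 2 pp (out of 4)
Looking for: black (B_) and horned (pp)
P(black) = 3/4, P(horned) = 2/4
P(both) = 3/4 × 2/4 = 6/16 = 3/8
Expected count = 3/8 × 1440 = 540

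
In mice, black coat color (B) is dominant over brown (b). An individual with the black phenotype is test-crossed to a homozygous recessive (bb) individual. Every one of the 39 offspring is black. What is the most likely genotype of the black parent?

Test cross: ? × bb
All offspring are black.
If the unknown parent were heterozygous (Bb), about half of 39 offspring would be brown; none are. The unknown parent is most likely homozygous dominant (BB).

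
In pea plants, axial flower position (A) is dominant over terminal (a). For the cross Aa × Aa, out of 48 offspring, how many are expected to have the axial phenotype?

Punnett square for Aa × Aa:
Offspring genotypes: 1 AA, 2 Aa, 1 aa
Total offspring: 4
Count with target: 3
Probability: 3/4
Expected count = 3/4 × 48 = 36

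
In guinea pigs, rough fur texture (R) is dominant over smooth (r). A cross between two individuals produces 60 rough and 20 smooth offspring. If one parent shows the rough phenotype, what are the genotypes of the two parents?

Observed offspring: 60 rough, 20 smooth
The observed ratio simplifies to 3:1. Smooth (rr) offspring appear, so each parent must contribute one r allele. The parent stated to show rough carries R, so it is Rr. The other parent is then either Rr or rr: Rr × rr would give a 1:1 split, whereas Rr × Rr gives 3:1 — matching the data. So both parents are heterozygous (Rr × Rr).
Parent genotypes: Rr × Rr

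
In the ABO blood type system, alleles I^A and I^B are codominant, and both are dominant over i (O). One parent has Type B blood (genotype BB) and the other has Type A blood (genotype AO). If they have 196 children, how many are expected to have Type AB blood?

Cross: BB × AO
Possible offspring genotypes: 2 AB, 2 BO
Blood type counts: 2 Type AB, 2 Type B
Probability of Type AB: 2/4 = 1/2
Expected count = 1/2 × 196 = 98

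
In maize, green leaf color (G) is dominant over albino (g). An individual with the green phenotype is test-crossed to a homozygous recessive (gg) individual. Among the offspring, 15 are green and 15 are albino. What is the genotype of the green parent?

Test cross: ? × gg
Offspring: 15 green, 15 albino — approximately 1:1.
A 1:1 ratio in a test cross indicates the unknown parent is heterozygous (Gg).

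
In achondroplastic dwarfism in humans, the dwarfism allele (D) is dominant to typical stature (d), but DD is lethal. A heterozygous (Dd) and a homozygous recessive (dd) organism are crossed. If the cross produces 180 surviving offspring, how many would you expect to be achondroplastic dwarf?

Cross: Dd × dd
Punnett square offspring (before lethality): 2 Dd, 2 dd
No DD offspring are produced in this cross.
achondroplastic dwarf: 2 out of 4 → fraction 1/2
Expected count = 1/2 × 180 = 90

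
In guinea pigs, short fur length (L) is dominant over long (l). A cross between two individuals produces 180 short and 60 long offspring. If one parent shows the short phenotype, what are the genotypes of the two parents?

Observed offspring: 180 short, 60 long
The observed ratio simplifies to 3:1. Long (ll) offspring appear, so each parent must contribute one l allele. The parent stated to show short carries L, so it is Ll. The other parent is then either Ll or ll: Ll × ll would give a 1:1 split, whereas Ll × Ll gives 3:1 — matching the data. So both parents are heterozygous (Ll × Ll).
Parent genotypes: Ll × Ll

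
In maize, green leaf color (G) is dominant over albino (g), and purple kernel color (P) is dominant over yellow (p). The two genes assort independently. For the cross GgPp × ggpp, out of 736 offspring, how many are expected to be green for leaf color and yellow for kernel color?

Dihybrid cross GgPp × ggpp — consider each gene separately:
leaf color: Gg × gg → 2 Gg, 2 gg → 2 G_ : 2 gg (out of 4)
kernel color: Pp × pp → 2 Pp, 2 pp → 2 P_ : 2 pp (out of 4)
Looking for: green (G_) and yellow (pp)
P(green) = 2/4, P(yellow) = 2/4
P(both) = 2/4 × 2/4 = 4/16 = 1/4
Expected count = 1/4 × 736 = 184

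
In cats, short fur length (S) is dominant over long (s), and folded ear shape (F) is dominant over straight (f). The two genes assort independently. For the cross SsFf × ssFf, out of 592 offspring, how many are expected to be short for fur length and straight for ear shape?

Dihybrid cross SsFf × ssFf — consider each gene separately:
fur length: Ss × ss → 2 Ss, 2 ss → 2 S_ : 2 ss (out of 4)
ear shape: Ff × Ff → 1 FF, 2 Ff, 1 ff → 3 F_ : 1 ff (out of 4)
Looking for: short (S_) and straight (ff)
P(short) = 2/4, P(straight) = 1/4
P(both) = 2/4 × 1/4 = 2/16 = 1/8
Expected count = 1/8 × 592 = 74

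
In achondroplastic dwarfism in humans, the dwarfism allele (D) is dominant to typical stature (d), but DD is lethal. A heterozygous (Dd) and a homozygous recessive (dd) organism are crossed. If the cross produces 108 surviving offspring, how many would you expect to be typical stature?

Cross: Dd × dd
Punnett square offspring (before lethality): 2 Dd, 2 dd
No DD offspring are produced in this cross.
typical stature: 2 out of 4 → fraction 1/2
Expected count = 1/2 × 108 = 54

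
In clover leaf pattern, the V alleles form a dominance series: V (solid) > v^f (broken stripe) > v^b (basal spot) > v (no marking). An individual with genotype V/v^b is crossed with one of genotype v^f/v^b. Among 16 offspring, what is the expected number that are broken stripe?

Cross: V/v^b × v^f/v^b
Allele dominance: V > v^f > v^b > v
Offspring genotypes: 1 V/v^f, 1 V/v^b, 1 v^f/v^b, 1 v^b/v^b
Phenotype counts: 2 solid, 1 broken stripe, 1 basal spot
broken stripe: 1 out of 4 → fraction 1/4
Expected count = 1/4 × 16 = 4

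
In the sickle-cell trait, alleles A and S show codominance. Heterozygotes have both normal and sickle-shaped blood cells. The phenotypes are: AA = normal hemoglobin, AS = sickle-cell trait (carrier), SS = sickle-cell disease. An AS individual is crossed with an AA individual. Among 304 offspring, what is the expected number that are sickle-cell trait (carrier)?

Punnett square for AS × AA:
Offspring genotypes: 2 AA, 2 AS
Phenotype counts: 2 normal hemoglobin, 2 sickle-cell trait (carrier)
sickle-cell trait (carrier): 2 out of 4 → fraction 1/2
Expected count = 1/2 × 304 = 152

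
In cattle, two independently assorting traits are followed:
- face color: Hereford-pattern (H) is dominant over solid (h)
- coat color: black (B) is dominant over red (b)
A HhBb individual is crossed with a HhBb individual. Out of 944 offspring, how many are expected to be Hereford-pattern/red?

Dihybrid cross HhBb × HhBb — consider each gene separately:
face color: Hh × Hh → 1 HH, 2 Hh, 1 hh → 3 H_ : 1 hh (out of 4)
coat color: Bb × Bb → 1 BB, 2 Bb, 1 bb → 3 B_ : 1 bb (out of 4)
Combine (counts out of 4 × 4 = 16): Hereford-pattern/black (H_B_) = 3×3 = 9; Hereford-pattern/red (H_bb) = 3×1 = 3; solid/black (hhB_) = 1×3 = 3; solid/red (hhbb) = 1×1 = 1
Phenotype counts (out of 16): 9 Hereford-pattern/black, 3 Hereford-pattern/red, 3 solid/black, 1 solid/red
Hereford-pattern/red: 3 out of 16 → fraction 3/16
Expected count = 3/16 × 944 = 177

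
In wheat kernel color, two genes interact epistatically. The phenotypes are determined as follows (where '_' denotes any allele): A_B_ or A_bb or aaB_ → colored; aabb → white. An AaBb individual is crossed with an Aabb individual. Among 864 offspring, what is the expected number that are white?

Cross: AaBb × Aabb — consider each gene separately:
A gene: Aa × Aa → 1 AA, 2 Aa, 1 aa → 3 A_ : 1 aa (out of 4)
B gene: Bb × bb → 2 Bb, 2 bb → 2 B_ : 2 bb (out of 4)
Genotype classes (out of 4 × 4 = 16): A_B_ = 3×2 = 6; A_bb = 3×2 = 6; aaB_ = 1×2 = 2; aabb = 1×2 = 2
Apply the phenotype rules: A_B_ (6) + A_bb (6) + aaB_ (2) → colored; aabb (2) → white
Phenotype counts (out of 16): 14 colored, 2 white
white: 2 out of 16 → fraction 1/8
Expected count = 1/8 × 864 = 108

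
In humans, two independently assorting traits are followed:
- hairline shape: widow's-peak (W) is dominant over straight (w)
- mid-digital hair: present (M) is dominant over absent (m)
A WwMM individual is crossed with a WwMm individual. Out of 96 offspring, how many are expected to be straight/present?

Dihybrid cross WwMM × WwMm — consider each gene separately:
hairline shape: Ww × Ww → 1 WW, 2 Ww, 1 ww → 3 W_ : 1 ww (out of 4)
mid-digital hair: MM × Mm → 2 MM, 2 Mm → 4 M_ (out of 4)
Combine (counts out of 4 × 4 = 16): widow's-peak/present (W_M_) = 3×4 = 12; straight/present (wwM_) = 1×4 = 4
Phenotype counts (out of 16): 12 widow's-peak/present, 4 straight/present
straight/present: 4 out of 16 → fraction 1/4
Expected count = 1/4 × 96 = 24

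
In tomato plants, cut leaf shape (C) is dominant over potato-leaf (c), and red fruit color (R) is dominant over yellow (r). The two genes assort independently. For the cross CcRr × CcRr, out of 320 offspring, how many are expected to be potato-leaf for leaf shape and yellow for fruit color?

Dihybrid cross CcRr × CcRr — consider each gene separately:
leaf shape: Cc × Cc → 1 CC, 2 Cc, 1 cc → 3 C_ : 1 cc (out of 4)
fruit color: Rr × Rr → 1 RR, 2 Rr, 1 rr → 3 R_ : 1 rr (out of 4)
Looking for: potato-leaf (cc) and yellow (rr)
P(potato-leaf) = 1/4, P(yellow) = 1/4
P(both) = 1/4 × 1/4 = 1/16
Expected count = 1/16 × 320 = 20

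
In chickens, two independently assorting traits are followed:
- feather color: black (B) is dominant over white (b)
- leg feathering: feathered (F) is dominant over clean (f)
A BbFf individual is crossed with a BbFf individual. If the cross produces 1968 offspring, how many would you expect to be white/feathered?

Dihybrid cross BbFf × BbFf — consider each gene separately:
feather color: Bb × Bb → 1 BB, 2 Bb, 1 bb → 3 B_ : 1 bb (out of 4)
leg feathering: Ff × Ff → 1 FF, 2 Ff, 1 ff → 3 F_ : 1 ff (out of 4)
Combine (counts out of 4 × 4 = 16): black/feathered (B_F_) = 3×3 = 9; black/clean (B_ff) = 3×1 = 3; white/feathered (bbF_) = 1×3 = 3; white/clean (bbff) = 1×1 = 1
Phenotype counts (out of 16): 9 black/feathered, 3 black/clean, 3 white/feathered, 1 white/clean
white/feathered: 3 out of 16 → fraction 3/16
Expected count = 3/16 × 1968 = 369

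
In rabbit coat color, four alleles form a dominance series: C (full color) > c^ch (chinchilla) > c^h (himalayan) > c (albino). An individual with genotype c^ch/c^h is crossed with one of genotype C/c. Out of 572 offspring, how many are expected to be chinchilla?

Cross: c^ch/c^h × C/c
Allele dominance: C > c^ch > c^h > c
Offspring genotypes: 1 C/c^ch, 1 c^ch/c, 1 C/c^h, 1 c^h/c
Phenotype counts: 2 full color, 1 chinchilla, 1 himalayan
chinchilla: 1 out of 4 → fraction 1/4
Expected count = 1/4 × 572 = 143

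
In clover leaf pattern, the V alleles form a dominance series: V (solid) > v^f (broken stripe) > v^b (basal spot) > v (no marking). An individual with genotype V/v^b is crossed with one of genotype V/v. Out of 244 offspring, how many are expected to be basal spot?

Cross: V/v^b × V/v
Allele dominance: V > v^f > v^b > v
Offspring genotypes: 1 V/V, 1 V/v, 1 V/v^b, 1 v^b/v
Phenotype counts: 3 solid, 1 basal spot
basal spot: 1 out of 4 → fraction 1/4
Expected count = 1/4 × 244 = 61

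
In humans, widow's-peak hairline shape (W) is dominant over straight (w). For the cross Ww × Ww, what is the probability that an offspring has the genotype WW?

Punnett square for Ww × Ww:
Offspring genotypes: 1 WW, 2 Ww, 1 ww
Total offspring: 4
Count with target: 1
Probability: 1/4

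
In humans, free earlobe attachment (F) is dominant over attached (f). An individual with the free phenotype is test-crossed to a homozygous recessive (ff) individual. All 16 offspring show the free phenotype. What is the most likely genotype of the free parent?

Test cross: ? × ff
All offspring are free.
If the unknown parent were heterozygous (Ff), about half of 16 offspring would be attached; none are. The unknown parent is most likely homozygous dominant (FF).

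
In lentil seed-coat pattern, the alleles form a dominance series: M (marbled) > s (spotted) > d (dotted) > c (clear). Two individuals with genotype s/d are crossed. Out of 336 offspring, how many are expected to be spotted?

Cross: s/d × s/d
Allele dominance: M > s > d > c
Offspring genotypes: 1 s/s, 2 s/d, 1 d/d
Phenotype counts: 3 spotted, 1 dotted
spotted: 3 out of 4 → fraction 3/4
Expected count = 3/4 × 336 = 252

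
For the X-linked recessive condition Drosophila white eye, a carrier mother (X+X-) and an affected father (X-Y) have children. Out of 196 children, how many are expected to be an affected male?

Cross: X+X- × X-Y
Offspring: 1 X+X-, 1 X+Y, 1 X-X-, 1 X-Y
Probability of an affected male: 1/4
Expected count = 1/4 × 196 = 49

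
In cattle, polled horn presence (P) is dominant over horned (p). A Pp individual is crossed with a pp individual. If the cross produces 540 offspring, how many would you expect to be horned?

Punnett square for Pp × pp:
Offspring genotypes: 2 Pp, 2 pp
polled: 2, horned: 2
horned: 2 out of 4 → fraction 1/2
Expected count = 1/2 × 540 = 270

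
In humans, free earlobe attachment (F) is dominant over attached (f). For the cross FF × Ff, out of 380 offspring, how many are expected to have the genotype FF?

Punnett square for FF × Ff:
Offspring genotypes: 2 FF, 2 Ff
Total offspring: 4
Count with target: 2
Probability: 2/4 = 1/2
Expected count = 1/2 × 380 = 190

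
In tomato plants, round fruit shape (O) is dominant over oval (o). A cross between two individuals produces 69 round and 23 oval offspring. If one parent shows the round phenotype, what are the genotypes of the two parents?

Observed offspring: 69 round, 23 oval
The observed ratio simplifies to 3:1. Oval (oo) offspring appear, so each parent must contribute one o allele. The parent stated to show round carries O, so it is Oo. The other parent is then either Oo or oo: Oo × oo would give a 1:1 split, whereas Oo × Oo gives 3:1 — matching the data. So both parents are heterozygous (Oo × Oo).
Parent genotypes: Oo × Oo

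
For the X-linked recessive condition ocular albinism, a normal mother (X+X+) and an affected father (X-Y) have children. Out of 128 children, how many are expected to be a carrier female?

Cross: X+X+ × X-Y
Offspring: 2 X+X-, 2 X+Y
Probability of a carrier female: 2/4 = 1/2
Expected count = 1/2 × 128 = 64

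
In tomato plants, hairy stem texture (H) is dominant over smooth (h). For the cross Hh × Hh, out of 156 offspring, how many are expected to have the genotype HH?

Punnett square for Hh × Hh:
Offspring genotypes: 1 HH, 2 Hh, 1 hh
Total offspring: 4
Count with target: 1
Probability: 1/4
Expected count = 1/4 × 156 = 39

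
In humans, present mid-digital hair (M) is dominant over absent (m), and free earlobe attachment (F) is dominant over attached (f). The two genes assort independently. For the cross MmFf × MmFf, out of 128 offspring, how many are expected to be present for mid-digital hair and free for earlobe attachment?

Dihybrid cross MmFf × MmFf — consider each gene separately:
mid-digital hair: Mm × Mm → 1 MM, 2 Mm, 1 mm → 3 M_ : 1 mm (out of 4)
earlobe attachment: Ff × Ff → 1 FF, 2 Ff, 1 ff → 3 F_ : 1 ff (out of 4)
Looking for: present (M_) and free (F_)
P(present) = 3/4, P(free) = 3/4
P(both) = 3/4 × 3/4 = 9/16
Expected count = 9/16 × 128 = 72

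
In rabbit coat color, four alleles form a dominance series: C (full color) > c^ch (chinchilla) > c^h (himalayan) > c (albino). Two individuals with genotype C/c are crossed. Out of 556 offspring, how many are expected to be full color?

Cross: C/c × C/c
Allele dominance: C > c^ch > c^h > c
Offspring genotypes: 1 C/C, 2 C/c, 1 c/c
Phenotype counts: 3 full color, 1 albino
full color: 3 out of 4 → fraction 3/4
Expected count = 3/4 × 556 = 417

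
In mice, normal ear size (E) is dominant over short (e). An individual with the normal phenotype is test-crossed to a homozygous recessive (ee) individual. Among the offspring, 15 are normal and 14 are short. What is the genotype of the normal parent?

Test cross: ? × ee
Offspring: 15 normal, 14 short — approximately 1:1.
A 1:1 ratio in a test cross indicates the unknown parent is heterozygous (Ee).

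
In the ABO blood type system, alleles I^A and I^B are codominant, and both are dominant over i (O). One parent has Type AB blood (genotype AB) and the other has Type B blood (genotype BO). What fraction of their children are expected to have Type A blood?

Cross: AB × BO
Possible offspring genotypes: 1 AB, 1 AO, 1 BB, 1 BO
Blood type counts: 1 Type AB, 1 Type A, 2 Type B
Probability of Type A: 1/4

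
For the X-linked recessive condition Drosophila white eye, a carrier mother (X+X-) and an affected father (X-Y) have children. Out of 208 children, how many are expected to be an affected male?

Cross: X+X- × X-Y
Offspring: 1 X+X-, 1 X+Y, 1 X-X-, 1 X-Y
Probability of an affected male: 1/4
Expected count = 1/4 × 208 = 52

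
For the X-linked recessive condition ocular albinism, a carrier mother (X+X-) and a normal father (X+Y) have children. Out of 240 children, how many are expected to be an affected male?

Cross: X+X- × X+Y
Offspring: 1 X+X+, 1 X+Y, 1 X+X-, 1 X-Y
Probability of an affected male: 1/4
Expected count = 1/4 × 240 = 60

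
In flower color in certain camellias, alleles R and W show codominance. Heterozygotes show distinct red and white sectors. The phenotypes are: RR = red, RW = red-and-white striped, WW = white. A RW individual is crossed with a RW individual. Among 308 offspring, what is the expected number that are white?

Punnett square for RW × RW:
Offspring genotypes: 1 RR, 2 RW, 1 WW
Phenotype counts: 1 red, 2 red-and-white striped, 1 white
white: 1 out of 4 → fraction 1/4
Expected count = 1/4 × 308 = 77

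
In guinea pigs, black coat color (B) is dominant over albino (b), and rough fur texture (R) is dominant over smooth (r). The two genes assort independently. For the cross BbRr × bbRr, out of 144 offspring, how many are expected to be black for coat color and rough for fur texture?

Dihybrid cross BbRr × bbRr — consider each gene separately:
coat color: Bb × bb → 2 Bb, 2 bb → 2 B_ : 2 bb (out of 4)
fur texture: Rr × Rr → 1 RR, 2 Rr, 1 rr → 3 R_ : 1 rr (out of 4)
Looking for: black (B_) and rough (R_)
P(black) = 2/4, P(rough) = 3/4
P(both) = 2/4 × 3/4 = 6/16 = 3/8
Expected count = 3/8 × 144 = 54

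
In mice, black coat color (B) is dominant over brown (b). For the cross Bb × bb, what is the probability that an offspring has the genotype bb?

Punnett square for Bb × bb:
Offspring genotypes: 2 Bb, 2 bb
Total offspring: 4
Count with target: 2
Probability: 2/4 = 1/2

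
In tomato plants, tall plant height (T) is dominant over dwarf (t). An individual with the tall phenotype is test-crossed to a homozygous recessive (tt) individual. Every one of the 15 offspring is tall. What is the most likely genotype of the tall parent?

Test cross: ? × tt
All offspring are tall.
If the unknown parent were heterozygous (Tt), about half of 15 offspring would be dwarf; none are. The unknown parent is most likely homozygous dominant (TT).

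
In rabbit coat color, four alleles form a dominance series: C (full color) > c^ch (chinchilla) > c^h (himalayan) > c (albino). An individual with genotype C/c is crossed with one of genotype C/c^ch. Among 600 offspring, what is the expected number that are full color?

Cross: C/c × C/c^ch
Allele dominance: C > c^ch > c^h > c
Offspring genotypes: 1 C/C, 1 C/c^ch, 1 C/c, 1 c^ch/c
Phenotype counts: 3 full color, 1 chinchilla
full color: 3 out of 4 → fraction 3/4
Expected count = 3/4 × 600 = 450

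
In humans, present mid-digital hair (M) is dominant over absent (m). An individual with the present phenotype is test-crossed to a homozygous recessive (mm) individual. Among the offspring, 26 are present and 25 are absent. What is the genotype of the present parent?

Test cross: ? × mm
Offspring: 26 present, 25 absent — approximately 1:1.
A 1:1 ratio in a test cross indicates the unknown parent is heterozygous (Mm).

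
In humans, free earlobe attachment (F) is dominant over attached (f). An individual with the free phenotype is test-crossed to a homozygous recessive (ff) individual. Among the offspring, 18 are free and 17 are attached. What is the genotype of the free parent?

Test cross: ? × ff
Offspring: 18 free, 17 attached — approximately 1:1.
A 1:1 ratio in a test cross indicates the unknown parent is heterozygous (Ff).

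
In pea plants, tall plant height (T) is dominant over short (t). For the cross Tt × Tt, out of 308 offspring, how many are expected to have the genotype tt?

Punnett square for Tt × Tt:
Offspring genotypes: 1 TT, 2 Tt, 1 tt
Total offspring: 4
Count with target: 1
Probability: 1/4
Expected count = 1/4 × 308 = 77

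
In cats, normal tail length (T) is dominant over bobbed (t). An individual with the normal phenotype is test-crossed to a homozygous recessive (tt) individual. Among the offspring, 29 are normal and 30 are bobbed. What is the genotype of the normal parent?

Test cross: ? × tt
Offspring: 29 normal, 30 bobbed — approximately 1:1.
A 1:1 ratio in a test cross indicates the unknown parent is heterozygous (Tt).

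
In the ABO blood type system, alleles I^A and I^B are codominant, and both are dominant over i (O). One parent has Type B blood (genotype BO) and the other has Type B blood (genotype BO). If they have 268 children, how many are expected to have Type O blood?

Cross: BO × BO
Possible offspring genotypes: 1 BB, 2 BO, 1 OO
Blood type counts: 3 Type B, 1 Type O
Probability of Type O: 1/4
Expected count = 1/4 × 268 = 67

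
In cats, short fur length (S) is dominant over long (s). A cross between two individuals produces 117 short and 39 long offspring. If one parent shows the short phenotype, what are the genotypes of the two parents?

Observed offspring: 117 short, 39 long
The observed ratio simplifies to 3:1. Long (ss) offspring appear, so each parent must contribute one s allele. The parent stated to show short carries S, so it is Ss. The other parent is then either Ss or ss: Ss × ss would give a 1:1 split, whereas Ss × Ss gives 3:1 — matching the data. So both parents are heterozygous (Ss × Ss).
Parent genotypes: Ss × Ss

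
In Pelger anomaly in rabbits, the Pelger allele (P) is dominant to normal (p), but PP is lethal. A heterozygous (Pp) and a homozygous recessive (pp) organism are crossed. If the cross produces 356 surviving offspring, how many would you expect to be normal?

Cross: Pp × pp
Punnett square offspring (before lethality): 2 Pp, 2 pp
No PP offspring are produced in this cross.
normal: 2 out of 4 → fraction 1/2
Expected count = 1/2 × 356 = 178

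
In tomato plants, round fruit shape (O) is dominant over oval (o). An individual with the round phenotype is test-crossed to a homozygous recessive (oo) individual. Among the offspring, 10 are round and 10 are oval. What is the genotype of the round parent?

Test cross: ? × oo
Offspring: 10 round, 10 oval — approximately 1:1.
A 1:1 ratio in a test cross indicates the unknown parent is heterozygous (Oo).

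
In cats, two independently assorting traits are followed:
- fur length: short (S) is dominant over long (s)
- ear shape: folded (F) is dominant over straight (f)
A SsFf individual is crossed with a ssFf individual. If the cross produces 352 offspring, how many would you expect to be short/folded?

Dihybrid cross SsFf × ssFf — consider each gene separately:
fur length: Ss × ss → 2 Ss, 2 ss → 2 S_ : 2 ss (out of 4)
ear shape: Ff × Ff → 1 FF, 2 Ff, 1 ff → 3 F_ : 1 ff (out of 4)
Combine (counts out of 4 × 4 = 16): short/folded (S_F_) = 2×3 = 6; short/straight (S_ff) = 2×1 = 2; long/folded (ssF_) = 2×3 = 6; long/straight (ssff) = 2×1 = 2
Phenotype counts (out of 16): 6 short/folded, 2 short/straight, 6 long/folded, 2 long/straight
short/folded: 6 out of 16 → fraction 3/8
Expected count = 3/8 × 352 = 132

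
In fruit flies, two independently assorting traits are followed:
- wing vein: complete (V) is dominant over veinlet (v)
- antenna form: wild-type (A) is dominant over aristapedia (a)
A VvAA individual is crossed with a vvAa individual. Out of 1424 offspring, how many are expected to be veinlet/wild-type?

Dihybrid cross VvAA × vvAa — consider each gene separately:
wing vein: Vv × vv → 2 Vv, 2 vv → 2 V_ : 2 vv (out of 4)
antenna form: AA × Aa → 2 AA, 2 Aa → 4 A_ (out of 4)
Combine (counts out of 4 × 4 = 16): complete/wild-type (V_A_) = 2×4 = 8; veinlet/wild-type (vvA_) = 2×4 = 8
Phenotype counts (out of 16): 8 complete/wild-type, 8 veinlet/wild-type
veinlet/wild-type: 8 out of 16 → fraction 1/2
Expected count = 1/2 × 1424 = 712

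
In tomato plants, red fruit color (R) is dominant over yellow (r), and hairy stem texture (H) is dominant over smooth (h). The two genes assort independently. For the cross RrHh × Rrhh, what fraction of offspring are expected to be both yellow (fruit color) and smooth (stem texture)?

Dihybrid cross RrHh × Rrhh — consider each gene separately:
fruit color: Rr × Rr → 1 RR, 2 Rr, 1 rr → 3 R_ : 1 rr (out of 4)
stem texture: Hh × hh → 2 Hh, 2 hh → 2 H_ : 2 hh (out of 4)
Looking for: yellow (rr) and smooth (hh)
P(yellow) = 1/4, P(smooth) = 2/4
P(both) = 1/4 × 2/4 = 2/16 = 1/8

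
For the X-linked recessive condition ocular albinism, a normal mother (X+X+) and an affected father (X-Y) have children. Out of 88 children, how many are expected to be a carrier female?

Cross: X+X+ × X-Y
Offspring: 2 X+X-, 2 X+Y
Probability of a carrier female: 2/4 = 1/2
Expected count = 1/2 × 88 = 44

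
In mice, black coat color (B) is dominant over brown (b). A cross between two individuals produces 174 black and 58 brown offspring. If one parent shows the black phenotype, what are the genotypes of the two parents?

Observed offspring: 174 black, 58 brown
The observed ratio simplifies to 3:1. Brown (bb) offspring appear, so each parent must contribute one b allele. The parent stated to show black carries B, so it is Bb. The other parent is then either Bb or bb: Bb × bb would give a 1:1 split, whereas Bb × Bb gives 3:1 — matching the data. So both parents are heterozygous (Bb × Bb).
Parent genotypes: Bb × Bb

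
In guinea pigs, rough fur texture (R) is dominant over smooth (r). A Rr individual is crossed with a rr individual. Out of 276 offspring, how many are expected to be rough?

Punnett square for Rr × rr:
Offspring genotypes: 2 Rr, 2 rr
rough: 2, smooth: 2
rough: 2 out of 4 → fraction 1/2
Expected count = 1/2 × 276 = 138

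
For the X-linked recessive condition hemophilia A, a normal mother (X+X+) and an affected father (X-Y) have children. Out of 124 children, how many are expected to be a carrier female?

Cross: X+X+ × X-Y
Offspring: 2 X+X-, 2 X+Y
Probability of a carrier female: 2/4 = 1/2
Expected count = 1/2 × 124 = 62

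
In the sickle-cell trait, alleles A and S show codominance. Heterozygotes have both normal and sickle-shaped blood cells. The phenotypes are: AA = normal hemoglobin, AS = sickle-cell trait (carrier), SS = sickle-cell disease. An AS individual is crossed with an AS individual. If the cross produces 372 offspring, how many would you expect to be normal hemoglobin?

Punnett square for AS × AS:
Offspring genotypes: 1 AA, 2 AS, 1 SS
Phenotype counts: 1 normal hemoglobin, 2 sickle-cell trait (carrier), 1 sickle-cell disease
normal hemoglobin: 1 out of 4 → fraction 1/4
Expected count = 1/4 × 372 = 93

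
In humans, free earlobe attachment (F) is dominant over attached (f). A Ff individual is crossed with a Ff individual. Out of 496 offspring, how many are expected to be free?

Punnett square for Ff × Ff:
Offspring genotypes: 1 FF, 2 Ff, 1 ff
free: 3, attached: 1
free: 3 out of 4 → fraction 3/4
Expected count = 3/4 × 496 = 372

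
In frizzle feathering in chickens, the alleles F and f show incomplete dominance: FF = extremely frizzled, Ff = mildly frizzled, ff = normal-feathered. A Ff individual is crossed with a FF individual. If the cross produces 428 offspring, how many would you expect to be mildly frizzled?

Punnett square for Ff × FF:
Offspring genotypes: 2 FF, 2 Ff
Phenotype counts: 2 extremely frizzled, 2 mildly frizzled
mildly frizzled: 2 out of 4 → fraction 1/2
Expected count = 1/2 × 428 = 214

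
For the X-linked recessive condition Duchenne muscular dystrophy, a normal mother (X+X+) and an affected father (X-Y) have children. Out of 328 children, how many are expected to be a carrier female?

Cross: X+X+ × X-Y
Offspring: 2 X+X-, 2 X+Y
Probability of a carrier female: 2/4 = 1/2
Expected count = 1/2 × 328 = 164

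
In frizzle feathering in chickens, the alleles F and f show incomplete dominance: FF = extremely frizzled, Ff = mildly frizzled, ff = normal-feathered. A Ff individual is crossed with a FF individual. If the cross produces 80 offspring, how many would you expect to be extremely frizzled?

Punnett square for Ff × FF:
Offspring genotypes: 2 FF, 2 Ff
Phenotype counts: 2 extremely frizzled, 2 mildly frizzled
extremely frizzled: 2 out of 4 → fraction 1/2
Expected count = 1/2 × 80 = 40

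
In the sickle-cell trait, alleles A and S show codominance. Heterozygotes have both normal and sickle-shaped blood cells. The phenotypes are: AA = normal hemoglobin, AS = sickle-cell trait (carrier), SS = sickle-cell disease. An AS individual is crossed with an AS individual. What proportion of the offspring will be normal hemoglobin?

Punnett square for AS × AS:
Offspring genotypes: 1 AA, 2 AS, 1 SS
Phenotype counts: 1 normal hemoglobin, 2 sickle-cell trait (carrier), 1 sickle-cell disease
normal hemoglobin: 1 out of 4
Probability: 1/4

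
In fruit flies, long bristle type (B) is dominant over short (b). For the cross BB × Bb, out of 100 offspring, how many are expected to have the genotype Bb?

Punnett square for BB × Bb:
Offspring genotypes: 2 BB, 2 Bb
Total offspring: 4
Count with target: 2
Probability: 2/4 = 1/2
Expected count = 1/2 × 100 = 50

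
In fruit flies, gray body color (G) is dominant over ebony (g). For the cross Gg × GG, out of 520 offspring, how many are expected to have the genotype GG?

Punnett square for Gg × GG:
Offspring genotypes: 2 GG, 2 Gg
Total offspring: 4
Count with target: 2
Probability: 2/4 = 1/2
Expected count = 1/2 × 520 = 260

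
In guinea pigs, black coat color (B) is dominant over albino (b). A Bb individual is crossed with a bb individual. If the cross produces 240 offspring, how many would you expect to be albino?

Punnett square for Bb × bb:
Offspring genotypes: 2 Bb, 2 bb
black: 2, albino: 2
albino: 2 out of 4 → fraction 1/2
Expected count = 1/2 × 240 = 120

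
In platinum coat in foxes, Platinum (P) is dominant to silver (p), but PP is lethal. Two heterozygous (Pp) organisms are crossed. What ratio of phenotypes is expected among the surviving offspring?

Cross: Pp × Pp
Punnett square offspring (before lethality): 1 PP, 2 Pp, 1 pp
The PP genotype is lethal (embryos die); surviving offspring: 2 Pp, 1 pp
Ratio: 2 platinum : 1 silver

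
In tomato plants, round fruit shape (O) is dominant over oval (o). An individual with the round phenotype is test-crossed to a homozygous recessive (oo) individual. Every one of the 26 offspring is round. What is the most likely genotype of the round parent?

Test cross: ? × oo
All offspring are round.
If the unknown parent were heterozygous (Oo), about half of 26 offspring would be oval; none are. The unknown parent is most likely homozygous dominant (OO).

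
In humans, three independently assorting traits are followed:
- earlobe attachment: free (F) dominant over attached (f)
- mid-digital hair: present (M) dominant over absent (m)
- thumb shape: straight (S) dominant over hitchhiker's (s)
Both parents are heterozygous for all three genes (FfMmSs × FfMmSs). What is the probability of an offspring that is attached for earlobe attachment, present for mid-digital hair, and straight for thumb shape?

Trihybrid cross: FfMmSs × FfMmSs
Each trait segregates independently with a 3:1 phenotypic ratio, so each gene contributes 3/4 (dominant) or 1/4 (recessive).
Target: attached (earlobe attachment), present (mid-digital hair), straight (thumb shape)
Probability = product of independent per-trait probabilities
= 1/4 × 3/4 × 3/4 = 9/64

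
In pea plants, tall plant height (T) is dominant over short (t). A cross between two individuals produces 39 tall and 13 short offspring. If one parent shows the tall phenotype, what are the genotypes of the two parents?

Observed offspring: 39 tall, 13 short
The observed ratio simplifies to 3:1. Short (tt) offspring appear, so each parent must contribute one t allele. The parent stated to show tall carries T, so it is Tt. The other parent is then either Tt or tt: Tt × tt would give a 1:1 split, whereas Tt × Tt gives 3:1 — matching the data. So both parents are heterozygous (Tt × Tt).
Parent genotypes: Tt × Tt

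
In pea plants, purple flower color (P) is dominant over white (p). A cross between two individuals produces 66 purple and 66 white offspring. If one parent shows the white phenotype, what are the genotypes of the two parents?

Observed offspring: 66 purple, 66 white
The observed ratio simplifies to 1:1. One parent shows white, so its genotype must be pp. A 1:1 offspring split requires the other parent to be heterozygous (Pp).
Parent genotypes: pp × Pp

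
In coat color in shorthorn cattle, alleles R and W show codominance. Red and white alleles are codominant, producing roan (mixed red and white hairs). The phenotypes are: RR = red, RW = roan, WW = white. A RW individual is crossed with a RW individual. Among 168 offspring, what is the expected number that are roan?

Punnett square for RW × RW:
Offspring genotypes: 1 RR, 2 RW, 1 WW
Phenotype counts: 1 red, 2 roan, 1 white
roan: 2 out of 4 → fraction 1/2
Expected count = 1/2 × 168 = 84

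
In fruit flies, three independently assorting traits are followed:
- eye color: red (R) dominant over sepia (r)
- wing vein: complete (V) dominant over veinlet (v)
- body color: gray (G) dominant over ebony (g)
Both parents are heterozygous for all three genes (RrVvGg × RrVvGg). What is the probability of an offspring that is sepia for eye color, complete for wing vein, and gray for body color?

Trihybrid cross: RrVvGg × RrVvGg
Each trait segregates independently with a 3:1 phenotypic ratio, so each gene contributes 3/4 (dominant) or 1/4 (recessive).
Target: sepia (eye color), complete (wing vein), gray (body color)
Probability = product of independent per-trait probabilities
= 1/4 × 3/4 × 3/4 = 9/64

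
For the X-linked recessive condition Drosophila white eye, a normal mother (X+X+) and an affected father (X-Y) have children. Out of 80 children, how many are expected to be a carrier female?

Cross: X+X+ × X-Y
Offspring: 2 X+X-, 2 X+Y
Probability of a carrier female: 2/4 = 1/2
Expected count = 1/2 × 80 = 40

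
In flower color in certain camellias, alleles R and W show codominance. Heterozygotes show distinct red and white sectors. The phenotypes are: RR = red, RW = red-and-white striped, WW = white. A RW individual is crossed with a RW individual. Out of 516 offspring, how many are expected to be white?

Punnett square for RW × RW:
Offspring genotypes: 1 RR, 2 RW, 1 WW
Phenotype counts: 1 red, 2 red-and-white striped, 1 white
white: 1 out of 4 → fraction 1/4
Expected count = 1/4 × 516 = 129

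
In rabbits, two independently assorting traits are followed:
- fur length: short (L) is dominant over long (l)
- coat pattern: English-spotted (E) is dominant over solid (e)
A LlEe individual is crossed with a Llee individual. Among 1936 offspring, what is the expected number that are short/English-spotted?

Dihybrid cross LlEe × Llee — consider each gene separately:
fur length: Ll × Ll → 1 LL, 2 Ll, 1 ll → 3 L_ : 1 ll (out of 4)
coat pattern: Ee × ee → 2 Ee, 2 ee → 2 E_ : 2 ee (out of 4)
Combine (counts out of 4 × 4 = 16): short/English-spotted (L_E_) = 3×2 = 6; short/solid (L_ee) = 3×2 = 6; long/English-spotted (llE_) = 1×2 = 2; long/solid (llee) = 1×2 = 2
Phenotype counts (out of 16): 6 short/English-spotted, 6 short/solid, 2 long/English-spotted, 2 long/solid
short/English-spotted: 6 out of 16 → fraction 3/8
Expected count = 3/8 × 1936 = 726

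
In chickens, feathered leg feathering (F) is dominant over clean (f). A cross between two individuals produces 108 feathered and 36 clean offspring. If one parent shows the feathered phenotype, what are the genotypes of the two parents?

Observed offspring: 108 feathered, 36 clean
The observed ratio simplifies to 3:1. Clean (ff) offspring appear, so each parent must contribute one f allele. The parent stated to show feathered carries F, so it is Ff. The other parent is then either Ff or ff: Ff × ff would give a 1:1 split, whereas Ff × Ff gives 3:1 — matching the data. So both parents are heterozygous (Ff × Ff).
Parent genotypes: Ff × Ff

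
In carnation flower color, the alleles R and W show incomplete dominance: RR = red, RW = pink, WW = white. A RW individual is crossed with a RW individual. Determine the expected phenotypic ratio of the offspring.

Punnett square for RW × RW:
Offspring genotypes: 1 RR, 2 RW, 1 WW
Phenotype counts: 1 red, 2 pink, 1 white
Ratio: 1 red : 2 pink : 1 white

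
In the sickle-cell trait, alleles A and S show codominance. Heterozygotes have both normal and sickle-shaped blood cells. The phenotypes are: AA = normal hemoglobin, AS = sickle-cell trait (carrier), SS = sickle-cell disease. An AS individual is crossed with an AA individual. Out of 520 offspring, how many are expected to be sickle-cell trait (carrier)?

Punnett square for AS × AA:
Offspring genotypes: 2 AA, 2 AS
Phenotype counts: 2 normal hemoglobin, 2 sickle-cell trait (carrier)
sickle-cell trait (carrier): 2 out of 4 → fraction 1/2
Expected count = 1/2 × 520 = 260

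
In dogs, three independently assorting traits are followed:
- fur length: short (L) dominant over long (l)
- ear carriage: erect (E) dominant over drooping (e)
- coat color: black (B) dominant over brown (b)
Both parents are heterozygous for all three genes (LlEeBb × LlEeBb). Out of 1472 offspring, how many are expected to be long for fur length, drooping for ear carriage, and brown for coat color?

Trihybrid cross: LlEeBb × LlEeBb
Each trait segregates independently with a 3:1 phenotypic ratio, so each gene contributes 3/4 (dominant) or 1/4 (recessive).
Target: long (fur length), drooping (ear carriage), brown (coat color)
Probability = product of independent per-trait probabilities
= 1/4 × 1/4 × 1/4 = 1/64
Expected count = 1/64 × 1472 = 23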